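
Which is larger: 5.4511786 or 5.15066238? 5.4511786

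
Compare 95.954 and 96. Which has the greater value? 96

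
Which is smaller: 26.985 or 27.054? 26.985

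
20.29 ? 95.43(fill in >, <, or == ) <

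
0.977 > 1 False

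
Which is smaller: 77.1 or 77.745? 77.1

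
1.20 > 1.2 False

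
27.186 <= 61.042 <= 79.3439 True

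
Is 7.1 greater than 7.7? No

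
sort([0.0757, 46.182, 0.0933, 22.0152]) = [0.0757, 0.0933, 22.0152, 46.182]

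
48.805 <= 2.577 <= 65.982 False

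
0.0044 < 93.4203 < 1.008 False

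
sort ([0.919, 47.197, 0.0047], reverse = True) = [47.197, 0.919, 0.0047]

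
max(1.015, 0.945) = 1.015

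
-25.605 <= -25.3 True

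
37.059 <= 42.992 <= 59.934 True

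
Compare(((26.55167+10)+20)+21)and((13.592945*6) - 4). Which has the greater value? ((13.592945*6) - 4)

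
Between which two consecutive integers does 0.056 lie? 0 and 1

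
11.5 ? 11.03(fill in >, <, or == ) >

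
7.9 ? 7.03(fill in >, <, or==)>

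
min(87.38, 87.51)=87.38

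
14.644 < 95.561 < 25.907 False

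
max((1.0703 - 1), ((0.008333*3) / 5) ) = 0.0703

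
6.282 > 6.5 False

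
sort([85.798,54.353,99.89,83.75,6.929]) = [6.929,54.353,83.75,85.798,99.89]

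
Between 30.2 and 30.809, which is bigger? 30.809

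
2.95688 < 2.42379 False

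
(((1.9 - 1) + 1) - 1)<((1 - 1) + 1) True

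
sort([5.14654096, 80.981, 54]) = [5.14654096, 54, 80.981]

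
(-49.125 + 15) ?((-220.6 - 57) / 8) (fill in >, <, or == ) >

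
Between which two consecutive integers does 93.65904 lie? 93 and 94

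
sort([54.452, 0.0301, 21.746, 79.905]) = [0.0301, 21.746, 54.452, 79.905]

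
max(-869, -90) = -90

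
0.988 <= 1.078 True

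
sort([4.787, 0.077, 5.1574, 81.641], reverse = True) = [81.641, 5.1574, 4.787, 0.077]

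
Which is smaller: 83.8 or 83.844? 83.8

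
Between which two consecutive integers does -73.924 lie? -74 and -73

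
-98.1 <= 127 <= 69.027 False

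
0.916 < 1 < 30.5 True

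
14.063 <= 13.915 False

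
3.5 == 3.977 False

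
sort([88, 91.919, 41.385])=[41.385, 88, 91.919]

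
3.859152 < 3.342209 False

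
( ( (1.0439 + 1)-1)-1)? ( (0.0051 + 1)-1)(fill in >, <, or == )>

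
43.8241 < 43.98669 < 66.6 True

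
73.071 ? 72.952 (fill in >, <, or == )>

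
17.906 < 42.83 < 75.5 True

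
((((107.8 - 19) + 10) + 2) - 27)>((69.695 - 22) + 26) True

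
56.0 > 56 False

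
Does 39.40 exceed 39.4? No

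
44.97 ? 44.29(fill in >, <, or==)>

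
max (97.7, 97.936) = 97.936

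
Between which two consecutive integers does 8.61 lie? 8 and 9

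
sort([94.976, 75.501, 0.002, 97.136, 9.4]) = [0.002, 9.4, 75.501, 94.976, 97.136]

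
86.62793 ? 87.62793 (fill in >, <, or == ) <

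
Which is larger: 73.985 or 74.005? 74.005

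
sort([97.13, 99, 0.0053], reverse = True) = [99, 97.13, 0.0053]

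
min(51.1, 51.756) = 51.1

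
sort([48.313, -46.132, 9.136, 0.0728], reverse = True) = [48.313, 9.136, 0.0728, -46.132]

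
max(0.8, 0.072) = 0.8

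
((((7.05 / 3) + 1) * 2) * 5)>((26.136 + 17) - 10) True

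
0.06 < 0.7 True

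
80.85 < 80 False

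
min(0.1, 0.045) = 0.045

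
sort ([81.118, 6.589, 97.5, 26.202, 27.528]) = [6.589, 26.202, 27.528, 81.118, 97.5]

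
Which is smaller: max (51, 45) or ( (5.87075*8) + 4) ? ( (5.87075*8) + 4)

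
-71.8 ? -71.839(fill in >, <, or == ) >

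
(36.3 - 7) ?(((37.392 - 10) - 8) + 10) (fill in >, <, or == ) <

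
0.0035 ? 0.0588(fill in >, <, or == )<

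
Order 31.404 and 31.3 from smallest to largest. 31.3, 31.404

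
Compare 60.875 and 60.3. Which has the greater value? 60.875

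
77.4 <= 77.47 True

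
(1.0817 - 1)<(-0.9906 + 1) False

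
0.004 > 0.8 False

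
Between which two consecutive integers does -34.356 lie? -35 and -34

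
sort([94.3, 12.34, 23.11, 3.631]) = [3.631, 12.34, 23.11, 94.3]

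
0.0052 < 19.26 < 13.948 False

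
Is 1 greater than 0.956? Yes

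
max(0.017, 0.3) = 0.3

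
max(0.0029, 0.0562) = 0.0562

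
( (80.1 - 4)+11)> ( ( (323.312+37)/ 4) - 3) True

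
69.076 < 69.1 True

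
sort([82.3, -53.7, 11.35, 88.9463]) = [-53.7, 11.35, 82.3, 88.9463]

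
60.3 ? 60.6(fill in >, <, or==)<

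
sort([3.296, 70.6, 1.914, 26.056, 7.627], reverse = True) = [70.6, 26.056, 7.627, 3.296, 1.914]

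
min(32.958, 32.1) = 32.1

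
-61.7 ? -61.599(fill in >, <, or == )<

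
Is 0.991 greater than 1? No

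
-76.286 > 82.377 False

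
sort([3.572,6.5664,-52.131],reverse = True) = [6.5664,3.572,-52.131]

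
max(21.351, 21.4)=21.4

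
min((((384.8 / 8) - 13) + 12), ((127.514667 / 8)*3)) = 47.1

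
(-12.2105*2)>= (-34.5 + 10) True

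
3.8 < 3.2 False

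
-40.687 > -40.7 True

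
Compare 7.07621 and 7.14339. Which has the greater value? 7.14339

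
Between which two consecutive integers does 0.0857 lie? 0 and 1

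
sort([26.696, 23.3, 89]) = [23.3, 26.696, 89]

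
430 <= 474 True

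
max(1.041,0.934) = 1.041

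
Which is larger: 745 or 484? 745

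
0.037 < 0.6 True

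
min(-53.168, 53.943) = -53.168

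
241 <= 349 True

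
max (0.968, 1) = 1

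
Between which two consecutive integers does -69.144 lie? -70 and -69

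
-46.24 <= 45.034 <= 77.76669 True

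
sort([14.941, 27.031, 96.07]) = [14.941, 27.031, 96.07]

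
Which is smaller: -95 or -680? -680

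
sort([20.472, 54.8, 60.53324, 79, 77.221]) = [20.472, 54.8, 60.53324, 77.221, 79]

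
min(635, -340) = -340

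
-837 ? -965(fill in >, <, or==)>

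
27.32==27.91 False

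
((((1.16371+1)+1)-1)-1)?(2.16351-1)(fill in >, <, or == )>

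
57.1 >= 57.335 False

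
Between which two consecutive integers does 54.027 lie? 54 and 55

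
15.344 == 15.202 False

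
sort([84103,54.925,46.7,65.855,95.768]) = [46.7,54.925,65.855,95.768,84103]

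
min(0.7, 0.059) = 0.059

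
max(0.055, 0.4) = 0.4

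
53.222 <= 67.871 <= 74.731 True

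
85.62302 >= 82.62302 True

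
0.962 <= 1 True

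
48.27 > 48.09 True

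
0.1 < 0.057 False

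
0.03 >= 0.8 False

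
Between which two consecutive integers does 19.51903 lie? 19 and 20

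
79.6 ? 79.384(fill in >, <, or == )>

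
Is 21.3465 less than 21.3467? Yes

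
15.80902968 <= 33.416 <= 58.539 True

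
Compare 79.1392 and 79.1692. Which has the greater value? 79.1692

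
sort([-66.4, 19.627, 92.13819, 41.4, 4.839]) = [-66.4, 4.839, 19.627, 41.4, 92.13819]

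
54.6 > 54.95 False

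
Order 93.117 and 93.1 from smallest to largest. 93.1, 93.117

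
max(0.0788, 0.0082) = 0.0788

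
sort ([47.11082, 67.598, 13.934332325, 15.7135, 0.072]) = [0.072, 13.934332325, 15.7135, 47.11082, 67.598]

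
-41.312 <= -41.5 False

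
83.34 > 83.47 False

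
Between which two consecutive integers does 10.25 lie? 10 and 11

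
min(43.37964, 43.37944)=43.37944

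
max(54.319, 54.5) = 54.5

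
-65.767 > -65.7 False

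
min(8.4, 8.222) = 8.222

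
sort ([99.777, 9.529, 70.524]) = [9.529, 70.524, 99.777]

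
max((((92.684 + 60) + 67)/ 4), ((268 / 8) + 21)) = 54.921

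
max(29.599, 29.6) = 29.6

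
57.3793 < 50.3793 False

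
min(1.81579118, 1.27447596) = 1.27447596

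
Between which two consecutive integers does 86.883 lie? 86 and 87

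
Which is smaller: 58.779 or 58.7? 58.7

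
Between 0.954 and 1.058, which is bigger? 1.058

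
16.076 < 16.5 True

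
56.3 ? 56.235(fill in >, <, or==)>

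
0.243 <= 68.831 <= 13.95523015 False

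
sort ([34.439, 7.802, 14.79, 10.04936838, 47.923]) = [7.802, 10.04936838, 14.79, 34.439, 47.923]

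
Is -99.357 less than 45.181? Yes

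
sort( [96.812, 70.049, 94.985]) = [70.049, 94.985, 96.812]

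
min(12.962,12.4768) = 12.4768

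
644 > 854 False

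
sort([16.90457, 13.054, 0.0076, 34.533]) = [0.0076, 13.054, 16.90457, 34.533]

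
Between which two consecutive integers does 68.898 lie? 68 and 69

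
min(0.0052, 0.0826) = 0.0052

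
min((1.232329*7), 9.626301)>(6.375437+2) True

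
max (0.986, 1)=1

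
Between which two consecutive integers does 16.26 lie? 16 and 17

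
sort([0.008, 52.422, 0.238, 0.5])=[0.008, 0.238, 0.5, 52.422]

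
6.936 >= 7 False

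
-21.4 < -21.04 True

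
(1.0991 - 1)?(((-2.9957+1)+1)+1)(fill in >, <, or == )>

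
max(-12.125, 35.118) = 35.118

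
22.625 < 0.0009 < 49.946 False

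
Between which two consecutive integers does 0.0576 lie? 0 and 1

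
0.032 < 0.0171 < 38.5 False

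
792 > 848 False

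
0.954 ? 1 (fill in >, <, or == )<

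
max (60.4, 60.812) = 60.812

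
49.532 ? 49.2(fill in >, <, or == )>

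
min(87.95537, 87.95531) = 87.95531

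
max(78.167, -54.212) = 78.167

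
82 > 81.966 True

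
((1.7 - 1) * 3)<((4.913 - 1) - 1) True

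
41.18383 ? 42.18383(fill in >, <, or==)<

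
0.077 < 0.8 True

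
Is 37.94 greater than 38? No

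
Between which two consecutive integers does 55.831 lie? 55 and 56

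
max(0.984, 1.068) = 1.068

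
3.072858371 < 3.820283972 True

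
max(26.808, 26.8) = 26.808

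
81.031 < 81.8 True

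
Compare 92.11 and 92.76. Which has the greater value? 92.76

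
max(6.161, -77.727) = 6.161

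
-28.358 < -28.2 True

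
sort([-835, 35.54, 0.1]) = [-835, 0.1, 35.54]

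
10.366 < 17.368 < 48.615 True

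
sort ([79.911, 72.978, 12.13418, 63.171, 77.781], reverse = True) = [79.911, 77.781, 72.978, 63.171, 12.13418]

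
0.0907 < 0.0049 False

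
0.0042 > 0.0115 False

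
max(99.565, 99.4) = 99.565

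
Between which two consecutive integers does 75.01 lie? 75 and 76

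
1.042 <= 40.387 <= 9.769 False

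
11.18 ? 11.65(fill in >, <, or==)<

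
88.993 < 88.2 False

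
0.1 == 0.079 False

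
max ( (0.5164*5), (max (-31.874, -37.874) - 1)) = 2.582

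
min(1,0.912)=0.912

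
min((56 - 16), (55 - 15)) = 40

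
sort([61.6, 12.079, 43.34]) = [12.079, 43.34, 61.6]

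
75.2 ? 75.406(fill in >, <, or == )<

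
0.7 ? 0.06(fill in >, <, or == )>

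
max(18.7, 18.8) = 18.8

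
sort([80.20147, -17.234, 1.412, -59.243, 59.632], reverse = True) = [80.20147, 59.632, 1.412, -17.234, -59.243]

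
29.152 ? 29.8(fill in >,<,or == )<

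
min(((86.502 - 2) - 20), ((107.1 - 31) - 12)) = 64.1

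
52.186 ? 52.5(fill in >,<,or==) <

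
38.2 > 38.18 True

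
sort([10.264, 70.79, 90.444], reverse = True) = [90.444, 70.79, 10.264]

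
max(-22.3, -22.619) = -22.3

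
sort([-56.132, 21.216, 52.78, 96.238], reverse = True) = [96.238, 52.78, 21.216, -56.132]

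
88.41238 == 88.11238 False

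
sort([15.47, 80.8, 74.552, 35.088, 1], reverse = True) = [80.8, 74.552, 35.088, 15.47, 1]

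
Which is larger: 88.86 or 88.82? 88.86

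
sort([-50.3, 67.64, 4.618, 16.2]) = [-50.3, 4.618, 16.2, 67.64]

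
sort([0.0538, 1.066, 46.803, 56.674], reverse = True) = [56.674, 46.803, 1.066, 0.0538]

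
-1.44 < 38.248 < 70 True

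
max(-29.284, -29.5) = -29.284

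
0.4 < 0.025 False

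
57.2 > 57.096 True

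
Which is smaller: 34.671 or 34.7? 34.671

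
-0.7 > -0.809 True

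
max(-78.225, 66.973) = 66.973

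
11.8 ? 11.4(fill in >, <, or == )>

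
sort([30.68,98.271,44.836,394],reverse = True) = [394,98.271,44.836,30.68]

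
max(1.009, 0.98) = 1.009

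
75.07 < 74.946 False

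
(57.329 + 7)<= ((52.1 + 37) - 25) False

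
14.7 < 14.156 False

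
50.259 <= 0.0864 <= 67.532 False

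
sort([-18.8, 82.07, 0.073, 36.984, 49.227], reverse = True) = [82.07, 49.227, 36.984, 0.073, -18.8]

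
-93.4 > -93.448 True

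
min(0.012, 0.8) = 0.012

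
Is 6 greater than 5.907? Yes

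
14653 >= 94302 False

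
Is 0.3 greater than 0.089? Yes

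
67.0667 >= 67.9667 False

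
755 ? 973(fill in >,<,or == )<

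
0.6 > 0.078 True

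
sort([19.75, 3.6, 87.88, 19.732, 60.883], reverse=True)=[87.88, 60.883, 19.75, 19.732, 3.6]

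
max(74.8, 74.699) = 74.8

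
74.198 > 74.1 True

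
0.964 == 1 False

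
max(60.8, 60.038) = 60.8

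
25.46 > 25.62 False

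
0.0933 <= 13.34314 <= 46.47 True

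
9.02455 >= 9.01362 True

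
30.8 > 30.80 False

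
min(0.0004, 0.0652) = 0.0004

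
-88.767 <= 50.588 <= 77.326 True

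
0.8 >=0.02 True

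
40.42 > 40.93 False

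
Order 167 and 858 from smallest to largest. 167, 858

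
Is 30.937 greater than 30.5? Yes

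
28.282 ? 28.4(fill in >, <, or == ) <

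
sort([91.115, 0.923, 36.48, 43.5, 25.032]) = [0.923, 25.032, 36.48, 43.5, 91.115]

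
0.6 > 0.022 True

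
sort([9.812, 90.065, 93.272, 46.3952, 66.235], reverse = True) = [93.272, 90.065, 66.235, 46.3952, 9.812]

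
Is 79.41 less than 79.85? Yes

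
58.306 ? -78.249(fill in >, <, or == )>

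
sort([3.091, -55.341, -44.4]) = [-55.341, -44.4, 3.091]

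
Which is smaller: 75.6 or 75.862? 75.6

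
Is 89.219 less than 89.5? Yes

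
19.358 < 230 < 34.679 False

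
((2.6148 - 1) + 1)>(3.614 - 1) True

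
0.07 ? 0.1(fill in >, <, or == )<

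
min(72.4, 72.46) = 72.4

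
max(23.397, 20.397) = 23.397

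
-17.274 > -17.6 True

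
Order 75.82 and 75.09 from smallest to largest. 75.09, 75.82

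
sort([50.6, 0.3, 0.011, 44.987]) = [0.011, 0.3, 44.987, 50.6]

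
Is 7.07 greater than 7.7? No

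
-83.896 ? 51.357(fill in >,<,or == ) <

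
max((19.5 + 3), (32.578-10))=22.578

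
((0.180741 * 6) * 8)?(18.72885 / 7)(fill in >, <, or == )>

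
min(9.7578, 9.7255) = 9.7255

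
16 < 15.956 False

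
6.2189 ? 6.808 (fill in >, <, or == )<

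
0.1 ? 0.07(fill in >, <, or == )>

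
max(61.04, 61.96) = 61.96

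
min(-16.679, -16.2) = -16.679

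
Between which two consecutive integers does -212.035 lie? -213 and -212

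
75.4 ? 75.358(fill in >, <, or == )>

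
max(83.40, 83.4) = 83.4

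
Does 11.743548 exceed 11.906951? No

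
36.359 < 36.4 True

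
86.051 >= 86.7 False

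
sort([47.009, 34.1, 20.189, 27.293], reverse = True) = [47.009, 34.1, 27.293, 20.189]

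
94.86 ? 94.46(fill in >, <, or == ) >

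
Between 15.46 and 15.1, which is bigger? 15.46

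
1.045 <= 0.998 False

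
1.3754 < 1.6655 True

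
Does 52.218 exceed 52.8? No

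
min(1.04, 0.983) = 0.983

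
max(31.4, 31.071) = 31.4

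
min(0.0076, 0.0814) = 0.0076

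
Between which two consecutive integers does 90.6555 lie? 90 and 91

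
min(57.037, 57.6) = 57.037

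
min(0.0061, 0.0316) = 0.0061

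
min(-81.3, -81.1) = -81.3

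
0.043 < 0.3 True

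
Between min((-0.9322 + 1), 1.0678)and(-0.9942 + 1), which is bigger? min((-0.9322 + 1), 1.0678)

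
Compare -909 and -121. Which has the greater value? -121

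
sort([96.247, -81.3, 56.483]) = [-81.3, 56.483, 96.247]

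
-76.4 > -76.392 False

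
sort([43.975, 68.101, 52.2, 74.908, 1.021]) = [1.021, 43.975, 52.2, 68.101, 74.908]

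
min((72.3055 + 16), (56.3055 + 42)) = 88.3055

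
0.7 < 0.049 False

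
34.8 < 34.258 False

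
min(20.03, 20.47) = 20.03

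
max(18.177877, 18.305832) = 18.305832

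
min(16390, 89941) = 16390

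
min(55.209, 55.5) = 55.209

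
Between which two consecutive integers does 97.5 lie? 97 and 98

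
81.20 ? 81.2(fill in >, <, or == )==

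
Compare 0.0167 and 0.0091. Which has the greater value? 0.0167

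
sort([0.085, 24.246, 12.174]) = [0.085, 12.174, 24.246]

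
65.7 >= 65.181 True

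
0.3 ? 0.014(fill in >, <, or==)>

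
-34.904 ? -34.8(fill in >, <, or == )<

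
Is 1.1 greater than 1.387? No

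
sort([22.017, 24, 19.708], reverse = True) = [24, 22.017, 19.708]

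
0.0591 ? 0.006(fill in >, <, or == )>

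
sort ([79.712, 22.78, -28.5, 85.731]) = [-28.5, 22.78, 79.712, 85.731]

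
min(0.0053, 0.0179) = 0.0053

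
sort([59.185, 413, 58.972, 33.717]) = [33.717, 58.972, 59.185, 413]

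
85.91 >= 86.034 False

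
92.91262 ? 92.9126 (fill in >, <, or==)>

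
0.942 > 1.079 False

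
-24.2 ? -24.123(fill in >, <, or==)<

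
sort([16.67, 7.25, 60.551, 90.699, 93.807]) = [7.25, 16.67, 60.551, 90.699, 93.807]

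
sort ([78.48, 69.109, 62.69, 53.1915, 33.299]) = [33.299, 53.1915, 62.69, 69.109, 78.48]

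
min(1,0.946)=0.946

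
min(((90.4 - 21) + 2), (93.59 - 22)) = 71.4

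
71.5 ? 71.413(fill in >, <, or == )>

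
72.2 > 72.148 True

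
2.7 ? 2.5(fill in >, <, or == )>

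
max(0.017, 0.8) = 0.8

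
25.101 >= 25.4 False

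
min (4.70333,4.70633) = 4.70333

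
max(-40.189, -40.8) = -40.189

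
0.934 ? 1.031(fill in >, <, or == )<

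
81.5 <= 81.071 False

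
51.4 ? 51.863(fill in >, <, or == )<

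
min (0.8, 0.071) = 0.071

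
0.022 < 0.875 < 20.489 True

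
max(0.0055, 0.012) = 0.012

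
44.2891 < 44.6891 True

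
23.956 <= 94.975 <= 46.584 False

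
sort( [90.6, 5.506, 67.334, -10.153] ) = [-10.153, 5.506, 67.334, 90.6]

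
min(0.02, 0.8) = 0.02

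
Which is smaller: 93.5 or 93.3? 93.3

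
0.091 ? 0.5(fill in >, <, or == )<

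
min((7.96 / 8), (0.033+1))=0.995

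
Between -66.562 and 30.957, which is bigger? 30.957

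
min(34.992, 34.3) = 34.3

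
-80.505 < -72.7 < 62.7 True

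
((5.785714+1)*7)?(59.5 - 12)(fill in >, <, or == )<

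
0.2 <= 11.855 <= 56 True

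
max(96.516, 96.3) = 96.516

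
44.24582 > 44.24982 False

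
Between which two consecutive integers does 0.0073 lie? 0 and 1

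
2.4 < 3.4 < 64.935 True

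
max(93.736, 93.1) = 93.736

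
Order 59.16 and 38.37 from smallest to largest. 38.37, 59.16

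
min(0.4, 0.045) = 0.045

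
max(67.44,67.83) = 67.83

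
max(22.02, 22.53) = 22.53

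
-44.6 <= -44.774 False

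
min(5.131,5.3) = 5.131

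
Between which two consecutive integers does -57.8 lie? -58 and -57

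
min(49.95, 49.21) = 49.21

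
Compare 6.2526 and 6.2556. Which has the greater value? 6.2556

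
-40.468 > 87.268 False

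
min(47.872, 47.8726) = 47.872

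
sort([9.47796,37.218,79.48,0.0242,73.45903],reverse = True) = [79.48,73.45903,37.218,9.47796,0.0242]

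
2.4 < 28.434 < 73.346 True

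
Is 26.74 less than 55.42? Yes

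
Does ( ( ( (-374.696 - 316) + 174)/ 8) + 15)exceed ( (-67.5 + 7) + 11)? No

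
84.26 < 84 False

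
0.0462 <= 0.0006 False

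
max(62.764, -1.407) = 62.764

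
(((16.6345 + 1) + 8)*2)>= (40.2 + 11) True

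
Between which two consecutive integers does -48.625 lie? -49 and -48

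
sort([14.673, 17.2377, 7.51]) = [7.51, 14.673, 17.2377]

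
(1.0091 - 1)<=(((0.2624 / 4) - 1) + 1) True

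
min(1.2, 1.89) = 1.2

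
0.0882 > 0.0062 True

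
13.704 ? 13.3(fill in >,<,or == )>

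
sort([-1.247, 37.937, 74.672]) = [-1.247, 37.937, 74.672]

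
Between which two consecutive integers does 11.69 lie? 11 and 12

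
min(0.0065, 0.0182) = 0.0065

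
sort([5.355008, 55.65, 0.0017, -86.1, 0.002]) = [-86.1, 0.0017, 0.002, 5.355008, 55.65]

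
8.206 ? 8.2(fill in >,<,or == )>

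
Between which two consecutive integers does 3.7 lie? 3 and 4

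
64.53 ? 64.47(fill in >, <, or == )>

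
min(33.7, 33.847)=33.7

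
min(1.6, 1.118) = 1.118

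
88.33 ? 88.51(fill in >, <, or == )<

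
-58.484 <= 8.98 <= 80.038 True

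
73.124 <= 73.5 True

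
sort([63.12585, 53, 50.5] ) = [50.5, 53, 63.12585]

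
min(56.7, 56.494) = 56.494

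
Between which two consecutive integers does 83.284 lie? 83 and 84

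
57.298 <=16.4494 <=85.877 False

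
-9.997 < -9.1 True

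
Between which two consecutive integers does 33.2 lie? 33 and 34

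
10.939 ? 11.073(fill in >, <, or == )<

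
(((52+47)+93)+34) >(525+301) False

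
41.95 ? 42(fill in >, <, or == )<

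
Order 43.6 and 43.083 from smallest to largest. 43.083, 43.6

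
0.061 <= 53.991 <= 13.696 False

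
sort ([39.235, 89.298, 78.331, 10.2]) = [10.2, 39.235, 78.331, 89.298]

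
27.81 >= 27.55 True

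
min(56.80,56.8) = 56.80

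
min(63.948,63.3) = 63.3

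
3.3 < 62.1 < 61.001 False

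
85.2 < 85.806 True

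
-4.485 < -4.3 True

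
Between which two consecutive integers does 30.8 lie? 30 and 31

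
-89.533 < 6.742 True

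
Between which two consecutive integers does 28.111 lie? 28 and 29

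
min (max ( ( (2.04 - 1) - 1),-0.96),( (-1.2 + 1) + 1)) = 0.04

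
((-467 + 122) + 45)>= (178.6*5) False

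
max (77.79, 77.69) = 77.79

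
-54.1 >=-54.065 False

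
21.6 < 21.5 False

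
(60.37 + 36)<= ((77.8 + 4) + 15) True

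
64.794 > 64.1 True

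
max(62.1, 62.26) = 62.26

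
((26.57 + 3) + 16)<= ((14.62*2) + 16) False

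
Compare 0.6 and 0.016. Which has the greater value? 0.6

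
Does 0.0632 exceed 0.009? Yes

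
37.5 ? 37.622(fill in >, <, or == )<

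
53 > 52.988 True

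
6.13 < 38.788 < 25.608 False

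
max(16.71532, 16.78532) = 16.78532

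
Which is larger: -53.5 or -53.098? -53.098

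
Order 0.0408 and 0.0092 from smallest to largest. 0.0092, 0.0408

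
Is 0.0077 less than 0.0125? Yes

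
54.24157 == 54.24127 False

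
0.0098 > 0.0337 False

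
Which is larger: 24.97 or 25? 25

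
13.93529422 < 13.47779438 False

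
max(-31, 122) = 122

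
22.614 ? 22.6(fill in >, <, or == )>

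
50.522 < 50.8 True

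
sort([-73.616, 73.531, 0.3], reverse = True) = [73.531, 0.3, -73.616]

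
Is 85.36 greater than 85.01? Yes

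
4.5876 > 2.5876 True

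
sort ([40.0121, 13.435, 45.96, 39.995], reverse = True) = [45.96, 40.0121, 39.995, 13.435]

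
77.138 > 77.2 False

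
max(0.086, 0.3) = 0.3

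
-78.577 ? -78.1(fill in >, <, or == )<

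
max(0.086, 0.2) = 0.2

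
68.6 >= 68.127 True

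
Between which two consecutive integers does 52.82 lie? 52 and 53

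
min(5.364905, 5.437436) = 5.364905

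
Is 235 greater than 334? No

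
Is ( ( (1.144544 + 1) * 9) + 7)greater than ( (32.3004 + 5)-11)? Yes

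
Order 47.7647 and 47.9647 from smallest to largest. 47.7647, 47.9647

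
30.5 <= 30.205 False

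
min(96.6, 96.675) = 96.6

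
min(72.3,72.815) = 72.3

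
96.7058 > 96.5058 True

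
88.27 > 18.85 True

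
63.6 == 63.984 False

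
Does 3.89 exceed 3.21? Yes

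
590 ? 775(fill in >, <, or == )<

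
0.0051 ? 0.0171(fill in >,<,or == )<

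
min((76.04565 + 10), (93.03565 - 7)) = 86.03565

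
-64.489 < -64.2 True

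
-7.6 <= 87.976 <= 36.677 False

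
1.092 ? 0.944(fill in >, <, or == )>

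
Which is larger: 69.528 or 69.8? 69.8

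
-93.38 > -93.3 False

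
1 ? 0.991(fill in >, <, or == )>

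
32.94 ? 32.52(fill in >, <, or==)>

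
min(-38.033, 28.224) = -38.033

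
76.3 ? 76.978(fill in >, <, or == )<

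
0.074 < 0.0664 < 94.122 False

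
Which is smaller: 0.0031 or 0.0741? 0.0031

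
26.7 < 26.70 False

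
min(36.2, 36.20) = 36.2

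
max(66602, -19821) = 66602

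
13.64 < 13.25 False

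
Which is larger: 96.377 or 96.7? 96.7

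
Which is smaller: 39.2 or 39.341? 39.2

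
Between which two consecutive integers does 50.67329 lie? 50 and 51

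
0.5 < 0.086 False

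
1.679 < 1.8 True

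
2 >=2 True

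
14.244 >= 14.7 False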